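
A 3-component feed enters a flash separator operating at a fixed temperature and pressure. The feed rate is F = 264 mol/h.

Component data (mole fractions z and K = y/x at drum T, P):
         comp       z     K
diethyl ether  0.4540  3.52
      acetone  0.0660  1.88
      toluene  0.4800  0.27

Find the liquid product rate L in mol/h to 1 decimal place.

Newton iteration, V/F⁰ = 0.5:
  V/F = 0.5000: g = -0.00525, g' = -1.2235 → V/F = 0.4957
Converged at V/F = 0.4957.
Then V = V/F·F = 0.4957·264 = 130.9 mol/h and L = F − V = 133.1 mol/h.

L = 133.1 mol/h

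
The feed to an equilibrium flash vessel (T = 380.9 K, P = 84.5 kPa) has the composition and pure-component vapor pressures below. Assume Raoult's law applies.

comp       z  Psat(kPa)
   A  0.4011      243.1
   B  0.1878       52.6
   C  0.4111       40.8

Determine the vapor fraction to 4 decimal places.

ψ = 0.5232

Raoult's law: Kᵢ = Pᵢˢᵃᵗ/P = Pᵢˢᵃᵗ/84.5.
  K_A = 243.1/84.5 = 2.876923, K_B = 52.6/84.5 = 0.622485, K_C = 40.8/84.5 = 0.482840
Rachford–Rice: g(ψ) = Σ zᵢ(Kᵢ−1)/(1+ψ(Kᵢ−1)) = 0.
Feasibility: ΣzᵢKᵢ = 1.4693, Σzᵢ/Kᵢ = 1.2925 — both > 1, two phases present.
Newton–Raphson from ψ = 0.5:
  ψ = 0.5000: g = 0.01422, g' = -0.6167 → ψ = 0.5231
  ψ = 0.5231: g = 0.00010, g' = -0.6080 → ψ = 0.5232
Converged at ψ = 0.5232.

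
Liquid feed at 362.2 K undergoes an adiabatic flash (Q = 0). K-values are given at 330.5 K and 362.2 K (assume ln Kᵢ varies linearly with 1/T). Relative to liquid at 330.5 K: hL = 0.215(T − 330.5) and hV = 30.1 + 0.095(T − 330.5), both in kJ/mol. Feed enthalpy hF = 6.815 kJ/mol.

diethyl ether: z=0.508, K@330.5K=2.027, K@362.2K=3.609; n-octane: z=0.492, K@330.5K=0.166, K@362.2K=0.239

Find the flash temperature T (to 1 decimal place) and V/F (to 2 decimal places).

Adiabatic flash: solve Rachford–Rice at each trial T, then check hF = ψ·hV(T) + (1−ψ)·hL(T).
  T = 330.5 K: K = (2.027, 0.166), RR gives ψ = 0.130, H_out = 3.914 kJ/mol
  T = 362.2 K: K = (3.609, 0.239), RR gives ψ = 0.479, H_out = 19.410 kJ/mol
  T = 346.4 K: K = (2.743, 0.201), RR gives ψ = 0.354, H_out = 13.385 kJ/mol
  T = 338.4 K: K = (2.364, 0.183), RR gives ψ = 0.261, H_out = 9.310 kJ/mol
  T = 334.4 K: K = (2.189, 0.174), RR gives ψ = 0.201, H_out = 6.806 kJ/mol
  T = 336.4 K: K = (2.275, 0.179), RR gives ψ = 0.233, H_out = 8.107 kJ/mol
Linear interpolation between T = 334.4 (H_out = 6.806) and T = 336.4 (H_out = 8.107) on hF = 6.815 gives T ≈ 334.4 K, at which ψ = 0.20.

T = 334.4 K, V/F = 0.20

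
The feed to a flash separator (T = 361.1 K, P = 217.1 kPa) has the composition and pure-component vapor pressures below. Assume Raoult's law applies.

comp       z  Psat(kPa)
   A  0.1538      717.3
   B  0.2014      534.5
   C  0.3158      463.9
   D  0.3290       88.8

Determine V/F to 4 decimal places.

V/F = 0.9057

Raoult's law: Kᵢ = Pᵢˢᵃᵗ/P = Pᵢˢᵃᵗ/217.1.
  K_A = 717.3/217.1 = 3.304007, K_B = 534.5/217.1 = 2.461999, K_C = 463.9/217.1 = 2.136803, K_D = 88.8/217.1 = 0.409028
Rachford–Rice: g(V/F) = Σ zᵢ(Kᵢ−1)/(1+V/F(Kᵢ−1)) = 0.
g(0) = ΣzᵢKᵢ − 1 = 0.8134 and g(1) = 1 − Σzᵢ/Kᵢ = -0.0805, so a root lies in (0, 1).
Newton iteration, V/F⁰ = 0.62:
  V/F = 0.6200: g = 0.20408, g' = -0.6835 → V/F = 0.9186
  V/F = 0.9186: g = -0.01031, g' = -0.8100 → V/F = 0.9058
  V/F = 0.9058: g = -0.00009, g' = -0.7966 → V/F = 0.9057
Converged at V/F = 0.9057.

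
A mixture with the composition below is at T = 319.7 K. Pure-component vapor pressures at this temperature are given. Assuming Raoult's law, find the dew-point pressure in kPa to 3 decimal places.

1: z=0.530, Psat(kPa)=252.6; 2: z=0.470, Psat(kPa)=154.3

Pdew = 194.394 kPa

At the dew point ψ → 1, so Σzᵢ/Kᵢ = 1 with Kᵢ = Pᵢˢᵃᵗ/P ⇒ 1/P = Σzᵢ/Pᵢˢᵃᵗ.
1/P = 0.530/252.6 + 0.470/154.3 = 0.005144 ⇒ P = 194.394 kPa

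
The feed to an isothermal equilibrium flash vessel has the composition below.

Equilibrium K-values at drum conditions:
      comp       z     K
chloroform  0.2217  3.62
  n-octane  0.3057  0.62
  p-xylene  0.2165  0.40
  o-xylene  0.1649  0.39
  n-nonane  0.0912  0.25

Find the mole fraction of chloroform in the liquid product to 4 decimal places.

x_chloroform = 0.1697

Rachford–Rice: g(ψ) = Σ zᵢ(Kᵢ−1)/(1+ψ(Kᵢ−1)) = 0.
Feasibility: ΣzᵢKᵢ = 1.1658, Σzᵢ/Kᵢ = 1.8832 — both > 1, two phases present.
Newton iteration, ψ⁰ = 0.5:
  ψ = 0.5000: g = -0.33171, g' = -0.7699 → ψ = 0.0692
  ψ = 0.0692: g = 0.05977, g' = -1.3461 → ψ = 0.1136
  ψ = 0.1136: g = 0.00402, g' = -1.1740 → ψ = 0.1170
Converged at ψ = 0.1170.
Compositions from xᵢ = zᵢ/(1+ψ(Kᵢ−1)), yᵢ = Kᵢxᵢ:
  chloroform: x = 0.1697, y = 0.6143
  n-octane: x = 0.3199, y = 0.1984
  p-xylene: x = 0.2328, y = 0.0931
  o-xylene: x = 0.1776, y = 0.0693
  n-nonane: x = 0.1000, y = 0.0250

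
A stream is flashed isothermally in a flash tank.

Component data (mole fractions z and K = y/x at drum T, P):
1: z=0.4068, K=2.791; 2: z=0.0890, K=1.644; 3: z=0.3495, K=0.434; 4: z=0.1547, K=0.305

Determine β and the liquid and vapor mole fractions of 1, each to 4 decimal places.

Material balance + equilibrium reduce to Σ zᵢ(Kᵢ−1)/(1+β(Kᵢ−1)) = 0.
Check two-phase: ΣzᵢKᵢ = 1.4806 > 1 and Σzᵢ/Kᵢ = 1.5124 > 1, so g(0) = 0.4806 > 0 and g(1) = -0.5124 < 0.
Newton–Raphson from β = 0.5:
  β = 0.5000: g = -0.01294, g' = -0.7776 → β = 0.4834
Converged at β = 0.4834.
Compositions from xᵢ = zᵢ/(1+β(Kᵢ−1)), yᵢ = Kᵢxᵢ:
  1: x = 0.2180, y = 0.6086
  2: x = 0.0679, y = 0.1116
  3: x = 0.4811, y = 0.2088
  4: x = 0.2330, y = 0.0711

β = 0.4834, x_1 = 0.2180, y_1 = 0.6086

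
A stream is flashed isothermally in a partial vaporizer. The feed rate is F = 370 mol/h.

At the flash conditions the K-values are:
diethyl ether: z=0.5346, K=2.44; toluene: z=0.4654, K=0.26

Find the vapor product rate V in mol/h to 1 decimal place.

V = 147.7 mol/h

Newton iteration, ψ⁰ = 0.5:
  ψ = 0.5000: g = -0.09909, g' = -1.0168 → ψ = 0.4026
  ψ = 0.4026: g = -0.00318, g' = -0.9612 → ψ = 0.3992
Converged at ψ = 0.3992.
Then V = ψ·F = 0.3992·370 = 147.7 mol/h and L = F − V = 222.3 mol/h.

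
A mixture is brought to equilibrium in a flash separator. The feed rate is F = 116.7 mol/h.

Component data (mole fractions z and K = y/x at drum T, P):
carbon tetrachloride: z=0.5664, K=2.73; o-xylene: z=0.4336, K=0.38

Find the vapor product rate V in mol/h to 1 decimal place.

V = 77.4 mol/h

Material balance + equilibrium reduce to Σ zᵢ(Kᵢ−1)/(1+ψ(Kᵢ−1)) = 0.
g(0) = ΣzᵢKᵢ − 1 = 0.7110 and g(1) = 1 − Σzᵢ/Kᵢ = -0.3485, so a root lies in (0, 1).
Binary case is linear: z₁(K₁−1)(1+ψ(K₂−1)) + z₂(K₂−1)(1+ψ(K₁−1)) = 0
⇒ ψ = [z₁(K₁−1)+z₂(K₂−1)] / [−(K₁−1)(K₂−1)] = 0.71104/1.07260 = 0.6629
Then V = ψ·F = 0.6629·116.7 = 77.4 mol/h and L = F − V = 39.3 mol/h.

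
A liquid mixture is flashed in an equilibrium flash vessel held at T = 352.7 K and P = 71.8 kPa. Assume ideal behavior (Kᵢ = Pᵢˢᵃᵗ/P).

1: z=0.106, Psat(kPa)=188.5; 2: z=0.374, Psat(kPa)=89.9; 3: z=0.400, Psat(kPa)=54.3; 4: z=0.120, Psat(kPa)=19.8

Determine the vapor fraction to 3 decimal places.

ψ = 0.254

Raoult's law: Kᵢ = Pᵢˢᵃᵗ/P = Pᵢˢᵃᵗ/71.8.
  K_1 = 188.5/71.8 = 2.62535, K_2 = 89.9/71.8 = 1.25209, K_3 = 54.3/71.8 = 0.75627, K_4 = 19.8/71.8 = 0.27577
Material balance + equilibrium reduce to Σ zᵢ(Kᵢ−1)/(1+ψ(Kᵢ−1)) = 0.
Check two-phase: ΣzᵢKᵢ = 1.082 > 1 and Σzᵢ/Kᵢ = 1.303 > 1, so g(0) = 0.082 > 0 and g(1) = -0.303 < 0.
Iterate (Newton) starting at ψ = 0.5:
  ψ = 0.500: g = -0.0685, g' = -0.289 → ψ = 0.263
  ψ = 0.263: g = -0.0025, g' = -0.281 → ψ = 0.254
Converged at ψ = 0.254.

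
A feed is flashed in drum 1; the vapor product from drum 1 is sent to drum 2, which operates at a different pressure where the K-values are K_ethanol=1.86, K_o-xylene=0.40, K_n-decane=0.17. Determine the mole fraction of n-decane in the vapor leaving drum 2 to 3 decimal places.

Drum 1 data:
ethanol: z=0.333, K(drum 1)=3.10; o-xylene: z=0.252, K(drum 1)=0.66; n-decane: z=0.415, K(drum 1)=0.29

Drum 1:
Newton iteration, ψ₁⁰ = 0.41:
  ψ₁ = 0.410: g = -0.1394, g' = -0.880 → ψ₁ = 0.251
  ψ₁ = 0.251: g = 0.0052, g' = -0.974 → ψ₁ = 0.257
Converged at ψ₁ = 0.257.
Drum-1 compositions:
  ethanol: x = 0.216, y = 0.671
  o-xylene: x = 0.276, y = 0.182
  n-decane: x = 0.508, y = 0.147
Drum-2 feed = drum-1 vapor: z₂ = (0.6706, 0.1822, 0.1472).
Drum 2:
Iterate (Newton) starting at ψ₂ = 0.6:
  ψ₂ = 0.600: g = -0.0338, g' = -0.778 → ψ₂ = 0.557
  ψ₂ = 0.557: g = -0.0012, g' = -0.725 → ψ₂ = 0.555
Converged at ψ₂ = 0.555.
  ethanol: x = 0.454, y = 0.844
  o-xylene: x = 0.273, y = 0.109
  n-decane: x = 0.273, y = 0.046

y_n-decane (drum 2) = 0.046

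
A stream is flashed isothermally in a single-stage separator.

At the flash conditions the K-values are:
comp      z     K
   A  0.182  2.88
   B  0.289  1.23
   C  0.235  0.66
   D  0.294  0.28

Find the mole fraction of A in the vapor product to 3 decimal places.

Newton iteration, ψ⁰ = 0.5:
  ψ = 0.500: g = -0.1910, g' = -0.595 → ψ = 0.179
  ψ = 0.179: g = -0.0081, g' = -0.606 → ψ = 0.165
  ψ = 0.165: g = 0.0001, g' = -0.615 → ψ = 0.166
Converged at ψ = 0.166.
Compositions from xᵢ = zᵢ/(1+ψ(Kᵢ−1)), yᵢ = Kᵢxᵢ:
  A: x = 0.139, y = 0.400
  B: x = 0.278, y = 0.342
  C: x = 0.249, y = 0.164
  D: x = 0.334, y = 0.093

y_A = 0.400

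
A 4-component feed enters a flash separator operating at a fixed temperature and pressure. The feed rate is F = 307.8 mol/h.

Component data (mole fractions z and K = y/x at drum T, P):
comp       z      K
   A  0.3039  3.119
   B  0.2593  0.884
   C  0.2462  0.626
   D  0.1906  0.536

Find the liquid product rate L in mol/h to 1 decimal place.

Rachford–Rice: g(β) = Σ zᵢ(Kᵢ−1)/(1+β(Kᵢ−1)) = 0.
g(0) = ΣzᵢKᵢ − 1 = 0.4334 and g(1) = 1 − Σzᵢ/Kᵢ = -0.1396, so a root lies in (0, 1).
Newton–Raphson from β = 0.59:
  β = 0.5900: g = 0.01397, g' = -0.4080 → β = 0.6242
  β = 0.6242: g = 0.00020, g' = -0.3969 → β = 0.6247
Converged at β = 0.6247.
Then V = β·F = 0.6247·307.8 = 192.3 mol/h and L = F − V = 115.5 mol/h.

L = 115.5 mol/h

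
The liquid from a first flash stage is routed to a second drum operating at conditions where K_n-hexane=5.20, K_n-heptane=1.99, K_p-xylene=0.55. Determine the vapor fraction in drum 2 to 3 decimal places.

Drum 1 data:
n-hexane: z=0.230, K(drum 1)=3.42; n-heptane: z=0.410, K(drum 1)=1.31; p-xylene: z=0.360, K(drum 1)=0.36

Drum 1:
Iterate (Newton) starting at ψ₁ = 0.58:
  ψ₁ = 0.580: g = -0.0271, g' = -0.634 → ψ₁ = 0.537
Converged at ψ₁ = 0.537.
Drum-1 compositions:
  n-hexane: x = 0.100, y = 0.342
  n-heptane: x = 0.351, y = 0.460
  p-xylene: x = 0.548, y = 0.197
Drum-2 feed = drum-1 liquid: z₂ = (0.1000, 0.3515, 0.5485).
Drum 2:
Let ψ₂ = V/F and solve Σ zᵢ(Kᵢ−1)/(1+ψ₂(Kᵢ−1)) = 0.
Check two-phase: ΣzᵢKᵢ = 1.521 > 1 and Σzᵢ/Kᵢ = 1.193 > 1, so g(0) = 0.521 > 0 and g(1) = -0.193 < 0.
Iterate (Newton) starting at ψ₂ = 0.5:
  ψ₂ = 0.500: g = 0.0498, g' = -0.523 → ψ₂ = 0.595
  ψ₂ = 0.595: g = 0.0018, g' = -0.488 → ψ₂ = 0.599
Converged at ψ₂ = 0.599.
  n-hexane: x = 0.028, y = 0.148
  n-heptane: x = 0.221, y = 0.439
  p-xylene: x = 0.751, y = 0.413

V/F (drum 2) = 0.599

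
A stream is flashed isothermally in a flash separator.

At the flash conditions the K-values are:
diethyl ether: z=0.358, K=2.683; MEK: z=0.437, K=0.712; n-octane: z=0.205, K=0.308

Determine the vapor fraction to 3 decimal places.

ψ = 0.437

Rachford–Rice: g(ψ) = Σ zᵢ(Kᵢ−1)/(1+ψ(Kᵢ−1)) = 0.
Check two-phase: ΣzᵢKᵢ = 1.335 > 1 and Σzᵢ/Kᵢ = 1.413 > 1, so g(0) = 0.335 > 0 and g(1) = -0.413 < 0.
Newton iteration, ψ⁰ = 0.5:
  ψ = 0.500: g = -0.0368, g' = -0.578 → ψ = 0.436
  ψ = 0.436: g = 0.0002, g' = -0.586 → ψ = 0.437
Converged at ψ = 0.437.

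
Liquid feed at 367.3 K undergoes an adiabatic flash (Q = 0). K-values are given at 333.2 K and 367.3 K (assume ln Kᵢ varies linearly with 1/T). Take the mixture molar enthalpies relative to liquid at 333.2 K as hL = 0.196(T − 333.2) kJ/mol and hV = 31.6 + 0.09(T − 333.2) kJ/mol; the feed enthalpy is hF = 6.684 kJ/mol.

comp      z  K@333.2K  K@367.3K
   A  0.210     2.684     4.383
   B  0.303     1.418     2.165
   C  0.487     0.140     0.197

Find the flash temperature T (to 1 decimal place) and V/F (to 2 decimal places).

Adiabatic flash: solve Rachford–Rice at each trial T, then check hF = ψ·hV(T) + (1−ψ)·hL(T).
  T = 333.2 K: K = (2.684, 1.418, 0.140), RR gives ψ = 0.063, H_out = 2.001 kJ/mol
  T = 367.3 K: K = (4.383, 2.165, 0.197), RR gives ψ = 0.374, H_out = 17.162 kJ/mol
  T = 350.2 K: K = (3.469, 1.769, 0.167), RR gives ψ = 0.253, H_out = 10.884 kJ/mol
  T = 341.7 K: K = (3.061, 1.588, 0.153), RR gives ψ = 0.171, H_out = 6.912 kJ/mol
  T = 337.4 K: K = (2.866, 1.501, 0.147), RR gives ψ = 0.120, H_out = 4.572 kJ/mol
  T = 339.5 K: K = (2.960, 1.543, 0.150), RR gives ψ = 0.146, H_out = 5.748 kJ/mol
Linear interpolation between T = 339.5 (H_out = 5.748) and T = 341.7 (H_out = 6.912) on hF = 6.684 gives T ≈ 341.3 K, at which ψ = 0.17.

T = 341.3 K, V/F = 0.17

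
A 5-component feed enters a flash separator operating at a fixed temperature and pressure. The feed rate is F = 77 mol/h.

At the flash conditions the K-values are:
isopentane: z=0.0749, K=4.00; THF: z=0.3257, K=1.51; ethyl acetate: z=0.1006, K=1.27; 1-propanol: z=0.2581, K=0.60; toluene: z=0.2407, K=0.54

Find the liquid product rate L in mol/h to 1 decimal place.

Let ψ = V/F and solve Σ zᵢ(Kᵢ−1)/(1+ψ(Kᵢ−1)) = 0.
Check two-phase: ΣzᵢKᵢ = 1.2040 > 1 and Σzᵢ/Kᵢ = 1.1895 > 1, so g(0) = 0.2040 > 0 and g(1) = -0.1895 < 0.
Newton–Raphson from ψ = 0.5:
  ψ = 0.5000: g = -0.02668, g' = -0.3178 → ψ = 0.4160
  ψ = 0.4160: g = 0.00062, g' = -0.3343 → ψ = 0.4179
Converged at ψ = 0.4179.
Then V = ψ·F = 0.4179·77 = 32.2 mol/h and L = F − V = 44.8 mol/h.

L = 44.8 mol/h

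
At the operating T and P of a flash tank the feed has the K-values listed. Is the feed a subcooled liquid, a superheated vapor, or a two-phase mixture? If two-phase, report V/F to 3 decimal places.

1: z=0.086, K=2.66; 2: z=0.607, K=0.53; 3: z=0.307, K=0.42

subcooled liquid

ΣzᵢKᵢ = 0.679; Σzᵢ/Kᵢ = 1.909.
Since ΣzᵢKᵢ < 1 the mixture is below its bubble point — single liquid phase.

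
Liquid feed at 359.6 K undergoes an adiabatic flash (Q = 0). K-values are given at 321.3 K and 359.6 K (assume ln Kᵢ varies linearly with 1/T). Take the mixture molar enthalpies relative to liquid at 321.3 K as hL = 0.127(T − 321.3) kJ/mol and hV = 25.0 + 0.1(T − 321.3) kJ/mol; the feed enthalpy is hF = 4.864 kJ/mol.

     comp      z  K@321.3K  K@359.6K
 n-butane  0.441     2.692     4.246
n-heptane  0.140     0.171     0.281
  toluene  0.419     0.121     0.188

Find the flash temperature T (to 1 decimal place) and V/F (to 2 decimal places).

Adiabatic flash: solve Rachford–Rice at each trial T, then check hF = ψ·hV(T) + (1−ψ)·hL(T).
  T = 321.3 K: K = (2.692, 0.171, 0.121), RR gives ψ = 0.179, H_out = 4.463 kJ/mol
  T = 359.6 K: K = (4.246, 0.281, 0.188), RR gives ψ = 0.386, H_out = 14.122 kJ/mol
  T = 340.5 K: K = (3.427, 0.222, 0.153), RR gives ψ = 0.301, H_out = 9.804 kJ/mol
  T = 330.9 K: K = (3.048, 0.196, 0.136), RR gives ψ = 0.247, H_out = 7.318 kJ/mol
  T = 326.1 K: K = (2.867, 0.183, 0.129), RR gives ψ = 0.215, H_out = 5.948 kJ/mol
  T = 323.7 K: K = (2.779, 0.177, 0.125), RR gives ψ = 0.197, H_out = 5.222 kJ/mol
Linear interpolation between T = 321.3 (H_out = 4.463) and T = 323.7 (H_out = 5.222) on hF = 4.864 gives T ≈ 322.6 K, at which ψ = 0.19.

T = 322.6 K, V/F = 0.19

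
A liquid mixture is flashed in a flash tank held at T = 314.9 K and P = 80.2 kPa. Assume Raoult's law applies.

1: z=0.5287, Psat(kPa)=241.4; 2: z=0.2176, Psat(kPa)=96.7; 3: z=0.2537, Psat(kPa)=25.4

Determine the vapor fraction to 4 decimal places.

Raoult's law: Kᵢ = Pᵢˢᵃᵗ/P = Pᵢˢᵃᵗ/80.2.
  K_1 = 241.4/80.2 = 3.009975, K_2 = 96.7/80.2 = 1.205736, K_3 = 25.4/80.2 = 0.316708
Newton iteration, ψ⁰ = 0.39:
  ψ = 0.3900: g = 0.40082, g' = -0.8992 → ψ = 0.8357
  ψ = 0.8357: g = 0.03062, g' = -0.9479 → ψ = 0.8680
  ψ = 0.8680: g = -0.00090, g' = -1.0056 → ψ = 0.8671
Converged at ψ = 0.8671.

ψ = 0.8671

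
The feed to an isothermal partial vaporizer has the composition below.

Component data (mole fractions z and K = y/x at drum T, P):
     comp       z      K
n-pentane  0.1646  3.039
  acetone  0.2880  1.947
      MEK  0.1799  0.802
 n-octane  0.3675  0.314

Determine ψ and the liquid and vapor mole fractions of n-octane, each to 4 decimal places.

ψ = 0.3949, x_n-octane = 0.5040, y_n-octane = 0.1583

Newton iteration, ψ⁰ = 0.5:
  ψ = 0.5000: g = -0.07197, g' = -0.6961 → ψ = 0.3966
  ψ = 0.3966: g = -0.00116, g' = -0.6804 → ψ = 0.3949
Converged at ψ = 0.3949.
Compositions from xᵢ = zᵢ/(1+ψ(Kᵢ−1)), yᵢ = Kᵢxᵢ:
  n-pentane: x = 0.0912, y = 0.2771
  acetone: x = 0.2096, y = 0.4081
  MEK: x = 0.1952, y = 0.1565
  n-octane: x = 0.5040, y = 0.1583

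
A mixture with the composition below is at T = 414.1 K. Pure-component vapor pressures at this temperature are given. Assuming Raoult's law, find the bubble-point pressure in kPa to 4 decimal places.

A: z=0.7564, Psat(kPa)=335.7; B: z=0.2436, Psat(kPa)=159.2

At the bubble point ψ → 0, so ΣzᵢKᵢ = 1 with Kᵢ = Pᵢˢᵃᵗ/P ⇒ P = ΣzᵢPᵢˢᵃᵗ.
P = 0.7564·335.7 + 0.2436·159.2 = 292.7046 kPa

Pbub = 292.7046 kPa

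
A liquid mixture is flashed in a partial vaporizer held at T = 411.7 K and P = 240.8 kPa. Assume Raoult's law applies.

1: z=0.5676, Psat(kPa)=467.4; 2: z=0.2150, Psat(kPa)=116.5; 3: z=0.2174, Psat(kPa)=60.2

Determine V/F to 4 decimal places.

Raoult's law: Kᵢ = Pᵢˢᵃᵗ/P = Pᵢˢᵃᵗ/240.8.
  K_1 = 467.4/240.8 = 1.941030, K_2 = 116.5/240.8 = 0.483804, K_3 = 60.2/240.8 = 0.250000
Material balance + equilibrium reduce to Σ zᵢ(Kᵢ−1)/(1+V/F(Kᵢ−1)) = 0.
Feasibility: ΣzᵢKᵢ = 1.2601, Σzᵢ/Kᵢ = 1.6064 — both > 1, two phases present.
Newton iteration, V/F⁰ = 0.49:
  V/F = 0.4900: g = -0.04078, g' = -0.6438 → V/F = 0.4267
  V/F = 0.4267: g = -0.00099, g' = -0.6146 → V/F = 0.4250
Converged at V/F = 0.4250.

V/F = 0.4250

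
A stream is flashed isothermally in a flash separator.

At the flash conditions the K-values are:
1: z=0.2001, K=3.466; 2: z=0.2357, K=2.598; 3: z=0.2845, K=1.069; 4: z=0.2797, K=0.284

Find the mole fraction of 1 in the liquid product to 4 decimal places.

x_1 = 0.0753

Let β = V/F and solve Σ zᵢ(Kᵢ−1)/(1+β(Kᵢ−1)) = 0.
g(0) = ΣzᵢKᵢ − 1 = 0.6895 and g(1) = 1 − Σzᵢ/Kᵢ = -0.3995, so a root lies in (0, 1).
Newton iteration, β⁰ = 0.64:
  β = 0.6400: g = 0.02674, g' = -0.8200 → β = 0.6726
  β = 0.6726: g = -0.00042, g' = -0.8467 → β = 0.6721
Converged at β = 0.6721.
Compositions from xᵢ = zᵢ/(1+β(Kᵢ−1)), yᵢ = Kᵢxᵢ:
  1: x = 0.0753, y = 0.2610
  2: x = 0.1136, y = 0.2952
  3: x = 0.2719, y = 0.2907
  4: x = 0.5392, y = 0.1531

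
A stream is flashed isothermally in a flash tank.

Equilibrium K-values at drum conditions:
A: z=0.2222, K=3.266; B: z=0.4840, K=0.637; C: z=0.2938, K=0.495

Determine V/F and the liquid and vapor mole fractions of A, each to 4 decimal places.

V/F = 0.1888, x_A = 0.1556, y_A = 0.5082

Material balance + equilibrium reduce to Σ zᵢ(Kᵢ−1)/(1+V/F(Kᵢ−1)) = 0.
g(0) = ΣzᵢKᵢ − 1 = 0.1794 and g(1) = 1 − Σzᵢ/Kᵢ = -0.4214, so a root lies in (0, 1).
Iterate (Newton) starting at V/F = 0.5:
  V/F = 0.5000: g = -0.17708, g' = -0.4801 → V/F = 0.1311
  V/F = 0.1311: g = 0.04480, g' = -0.8343 → V/F = 0.1848
  V/F = 0.1848: g = 0.00291, g' = -0.7312 → V/F = 0.1888
Converged at V/F = 0.1888.
Compositions from xᵢ = zᵢ/(1+V/F(Kᵢ−1)), yᵢ = Kᵢxᵢ:
  A: x = 0.1556, y = 0.5082
  B: x = 0.5196, y = 0.3310
  C: x = 0.3248, y = 0.1608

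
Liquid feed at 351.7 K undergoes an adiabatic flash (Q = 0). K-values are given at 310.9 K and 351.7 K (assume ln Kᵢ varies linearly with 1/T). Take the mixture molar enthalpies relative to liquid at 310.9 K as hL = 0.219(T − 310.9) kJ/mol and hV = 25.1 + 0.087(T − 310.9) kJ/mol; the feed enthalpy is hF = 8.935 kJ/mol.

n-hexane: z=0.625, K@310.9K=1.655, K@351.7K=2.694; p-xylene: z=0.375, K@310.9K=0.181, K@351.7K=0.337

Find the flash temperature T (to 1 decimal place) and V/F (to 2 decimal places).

Adiabatic flash: solve Rachford–Rice at each trial T, then check hF = ψ·hV(T) + (1−ψ)·hL(T).
  T = 310.9 K: K = (1.655, 0.181), RR gives ψ = 0.191, H_out = 4.784 kJ/mol
  T = 351.7 K: K = (2.694, 0.337), RR gives ψ = 0.721, H_out = 23.155 kJ/mol
  T = 331.3 K: K = (2.143, 0.252), RR gives ψ = 0.507, H_out = 15.835 kJ/mol
  T = 321.1 K: K = (1.891, 0.215), RR gives ψ = 0.375, H_out = 11.141 kJ/mol
  T = 316.0 K: K = (1.771, 0.197), RR gives ψ = 0.292, H_out = 8.258 kJ/mol
  T = 318.6 K: K = (1.832, 0.206), RR gives ψ = 0.336, H_out = 9.787 kJ/mol
  T = 317.3 K: K = (1.801, 0.202), RR gives ψ = 0.315, H_out = 9.039 kJ/mol
Linear interpolation between T = 316.0 (H_out = 8.258) and T = 317.3 (H_out = 9.039) on hF = 8.935 gives T ≈ 317.1 K, at which ψ = 0.31.

T = 317.1 K, V/F = 0.31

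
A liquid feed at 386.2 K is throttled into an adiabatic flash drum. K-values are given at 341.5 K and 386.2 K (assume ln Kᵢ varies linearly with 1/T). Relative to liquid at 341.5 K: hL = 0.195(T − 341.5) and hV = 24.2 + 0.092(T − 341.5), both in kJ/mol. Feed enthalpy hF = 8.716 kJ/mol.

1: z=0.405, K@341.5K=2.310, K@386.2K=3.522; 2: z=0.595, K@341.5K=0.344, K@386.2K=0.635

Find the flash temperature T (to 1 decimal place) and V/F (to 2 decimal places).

T = 351.4 K, V/F = 0.29

Adiabatic flash: solve Rachford–Rice at each trial T, then check hF = ψ·hV(T) + (1−ψ)·hL(T).
  T = 341.5 K: K = (2.310, 0.344), RR gives ψ = 0.163, H_out = 3.949 kJ/mol
  T = 386.2 K: K = (3.522, 0.635), RR gives ψ = 0.874, H_out = 25.837 kJ/mol
  T = 363.9 K: K = (2.891, 0.477), RR gives ψ = 0.459, H_out = 14.419 kJ/mol
  T = 352.7 K: K = (2.593, 0.407), RR gives ψ = 0.310, H_out = 9.318 kJ/mol
  T = 347.1 K: K = (2.450, 0.375), RR gives ψ = 0.237, H_out = 6.698 kJ/mol
  T = 349.9 K: K = (2.521, 0.391), RR gives ψ = 0.273, H_out = 8.020 kJ/mol
  T = 351.3 K: K = (2.557, 0.399), RR gives ψ = 0.292, H_out = 8.671 kJ/mol
Linear interpolation between T = 351.3 (H_out = 8.671) and T = 352.7 (H_out = 9.318) on hF = 8.716 gives T ≈ 351.4 K, at which ψ = 0.29.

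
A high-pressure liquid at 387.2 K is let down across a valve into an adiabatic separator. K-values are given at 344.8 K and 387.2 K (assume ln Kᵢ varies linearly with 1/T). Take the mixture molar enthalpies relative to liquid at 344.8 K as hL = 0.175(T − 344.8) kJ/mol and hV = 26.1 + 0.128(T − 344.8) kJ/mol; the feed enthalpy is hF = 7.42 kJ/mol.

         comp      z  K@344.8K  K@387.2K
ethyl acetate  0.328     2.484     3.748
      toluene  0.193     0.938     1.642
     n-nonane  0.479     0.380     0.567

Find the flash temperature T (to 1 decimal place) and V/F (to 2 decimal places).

Adiabatic flash: solve Rachford–Rice at each trial T, then check hF = ψ·hV(T) + (1−ψ)·hL(T).
  T = 344.8 K: K = (2.484, 0.938, 0.380), RR gives ψ = 0.237, H_out = 6.179 kJ/mol
  T = 387.2 K: K = (3.748, 1.642, 0.567), RR gives ψ = 0.896, H_out = 29.026 kJ/mol
  T = 366.0 K: K = (3.088, 1.261, 0.470), RR gives ψ = 0.557, H_out = 17.694 kJ/mol
  T = 355.4 K: K = (2.778, 1.093, 0.424), RR gives ψ = 0.399, H_out = 12.071 kJ/mol
  T = 350.1 K: K = (2.629, 1.013, 0.402), RR gives ψ = 0.319, H_out = 9.174 kJ/mol
  T = 347.5 K: K = (2.558, 0.976, 0.391), RR gives ψ = 0.279, H_out = 7.719 kJ/mol
  T = 346.1 K: K = (2.519, 0.956, 0.385), RR gives ψ = 0.257, H_out = 6.925 kJ/mol
Linear interpolation between T = 346.1 (H_out = 6.925) and T = 347.5 (H_out = 7.719) on hF = 7.42 gives T ≈ 347.0 K, at which ψ = 0.27.

T = 347.0 K, V/F = 0.27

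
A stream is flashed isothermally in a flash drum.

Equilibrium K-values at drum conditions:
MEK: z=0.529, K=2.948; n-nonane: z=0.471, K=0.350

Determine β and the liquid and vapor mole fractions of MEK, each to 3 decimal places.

Rachford–Rice: g(β) = Σ zᵢ(Kᵢ−1)/(1+β(Kᵢ−1)) = 0.
Check two-phase: ΣzᵢKᵢ = 1.724 > 1 and Σzᵢ/Kᵢ = 1.525 > 1, so g(0) = 0.724 > 0 and g(1) = -0.525 < 0.
Newton iteration, β⁰ = 0.3:
  β = 0.300: g = 0.2701, g' = -1.107 → β = 0.544
  β = 0.544: g = 0.0266, g' = -0.949 → β = 0.572
Converged at β = 0.572.
Compositions from xᵢ = zᵢ/(1+β(Kᵢ−1)), yᵢ = Kᵢxᵢ:
  MEK: x = 0.250, y = 0.738
  n-nonane: x = 0.750, y = 0.262

β = 0.572, x_MEK = 0.250, y_MEK = 0.738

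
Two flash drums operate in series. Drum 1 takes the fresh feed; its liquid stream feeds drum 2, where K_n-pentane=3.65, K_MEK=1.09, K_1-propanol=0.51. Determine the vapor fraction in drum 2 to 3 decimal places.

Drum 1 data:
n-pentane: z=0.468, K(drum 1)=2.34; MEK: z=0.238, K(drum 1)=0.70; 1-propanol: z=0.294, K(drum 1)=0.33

Drum 1:
Rachford–Rice: g(ψ₁) = Σ zᵢ(Kᵢ−1)/(1+ψ₁(Kᵢ−1)) = 0.
Check two-phase: ΣzᵢKᵢ = 1.359 > 1 and Σzᵢ/Kᵢ = 1.431 > 1, so g(0) = 0.359 > 0 and g(1) = -0.431 < 0.
Newton iteration, ψ₁⁰ = 0.5:
  ψ₁ = 0.500: g = -0.0047, g' = -0.629 → ψ₁ = 0.493
Converged at ψ₁ = 0.493.
Drum-1 compositions:
  n-pentane: x = 0.282, y = 0.660
  MEK: x = 0.279, y = 0.195
  1-propanol: x = 0.439, y = 0.145
Drum-2 feed = drum-1 liquid: z₂ = (0.2819, 0.2793, 0.4388).
Drum 2:
Material balance + equilibrium reduce to Σ zᵢ(Kᵢ−1)/(1+ψ₂(Kᵢ−1)) = 0.
Check two-phase: ΣzᵢKᵢ = 1.557 > 1 and Σzᵢ/Kᵢ = 1.194 > 1, so g(0) = 0.557 > 0 and g(1) = -0.194 < 0.
Iterate (Newton) starting at ψ₂ = 0.5:
  ψ₂ = 0.500: g = 0.0606, g' = -0.553 → ψ₂ = 0.610
  ψ₂ = 0.610: g = 0.0029, g' = -0.506 → ψ₂ = 0.615
Converged at ψ₂ = 0.615.
  n-pentane: x = 0.107, y = 0.391
  MEK: x = 0.265, y = 0.288
  1-propanol: x = 0.628, y = 0.320

V/F (drum 2) = 0.615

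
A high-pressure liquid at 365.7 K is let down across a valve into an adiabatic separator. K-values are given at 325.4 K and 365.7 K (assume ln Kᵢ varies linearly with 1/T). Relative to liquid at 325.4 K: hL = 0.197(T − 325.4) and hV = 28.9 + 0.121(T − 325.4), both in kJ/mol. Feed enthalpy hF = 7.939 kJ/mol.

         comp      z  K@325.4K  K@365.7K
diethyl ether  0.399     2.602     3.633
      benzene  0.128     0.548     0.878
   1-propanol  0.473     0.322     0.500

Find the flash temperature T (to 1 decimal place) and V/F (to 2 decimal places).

Adiabatic flash: solve Rachford–Rice at each trial T, then check hF = ψ·hV(T) + (1−ψ)·hL(T).
  T = 325.4 K: K = (2.602, 0.548, 0.322), RR gives ψ = 0.256, H_out = 7.392 kJ/mol
  T = 365.7 K: K = (3.633, 0.878, 0.500), RR gives ψ = 0.682, H_out = 25.555 kJ/mol
  T = 345.5 K: K = (3.103, 0.703, 0.406), RR gives ψ = 0.455, H_out = 16.415 kJ/mol
  T = 335.4 K: K = (2.848, 0.623, 0.363), RR gives ψ = 0.355, H_out = 11.955 kJ/mol
  T = 330.4 K: K = (2.724, 0.585, 0.342), RR gives ψ = 0.306, H_out = 9.704 kJ/mol
  T = 327.9 K: K = (2.663, 0.566, 0.332), RR gives ψ = 0.281, H_out = 8.558 kJ/mol
  T = 326.6 K: K = (2.631, 0.557, 0.327), RR gives ψ = 0.268, H_out = 7.954 kJ/mol
Linear interpolation between T = 325.4 (H_out = 7.392) and T = 326.6 (H_out = 7.954) on hF = 7.939 gives T ≈ 326.6 K, at which ψ = 0.27.

T = 326.6 K, V/F = 0.27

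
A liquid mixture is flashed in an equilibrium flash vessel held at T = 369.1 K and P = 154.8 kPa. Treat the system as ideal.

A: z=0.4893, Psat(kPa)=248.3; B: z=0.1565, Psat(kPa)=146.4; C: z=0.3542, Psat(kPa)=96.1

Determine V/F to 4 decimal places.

V/F = 0.7870

Raoult's law: Kᵢ = Pᵢˢᵃᵗ/P = Pᵢˢᵃᵗ/154.8.
  K_A = 248.3/154.8 = 1.604005, K_B = 146.4/154.8 = 0.945736, K_C = 96.1/154.8 = 0.620801
Rachford–Rice: g(V/F) = Σ zᵢ(Kᵢ−1)/(1+V/F(Kᵢ−1)) = 0.
Feasibility: ΣzᵢKᵢ = 1.1527, Σzᵢ/Kᵢ = 1.0411 — both > 1, two phases present.
Newton–Raphson from V/F = 0.4:
  V/F = 0.4000: g = 0.07102, g' = -0.1870 → V/F = 0.7797
  V/F = 0.7797: g = 0.00136, g' = -0.1857 → V/F = 0.7870
Converged at V/F = 0.7870.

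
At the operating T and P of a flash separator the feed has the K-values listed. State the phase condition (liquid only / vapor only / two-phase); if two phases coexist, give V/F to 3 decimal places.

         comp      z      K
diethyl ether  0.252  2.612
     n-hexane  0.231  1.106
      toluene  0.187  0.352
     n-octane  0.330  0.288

ΣzᵢKᵢ = 1.075; Σzᵢ/Kᵢ = 1.982.
Both exceed 1, so a two-phase solution exists.
Rachford–Rice: g(ψ) = Σ zᵢ(Kᵢ−1)/(1+ψ(Kᵢ−1)) = 0.
Newton–Raphson from ψ = 0.44:
  ψ = 0.440: g = -0.2506, g' = -0.735 → ψ = 0.099
  ψ = 0.099: g = -0.0077, g' = -0.773 → ψ = 0.089
Converged at ψ = 0.089.

two-phase, V/F = 0.089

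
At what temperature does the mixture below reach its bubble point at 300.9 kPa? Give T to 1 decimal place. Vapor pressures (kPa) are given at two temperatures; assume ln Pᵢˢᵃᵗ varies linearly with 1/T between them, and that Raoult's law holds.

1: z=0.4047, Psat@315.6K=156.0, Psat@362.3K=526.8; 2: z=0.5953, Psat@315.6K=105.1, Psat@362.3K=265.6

T = 352.3 K

Bubble-point temperature: ΣzᵢPᵢˢᵃᵗ(T) = P. Interpolate ln Pᵢˢᵃᵗ = aᵢ + bᵢ/T.
  T = 315.6 K: ΣzᵢPᵢˢᵃᵗ = 125.70 kPa
  T = 362.3 K: ΣzᵢPᵢˢᵃᵗ = 371.31 kPa
  T = 339.0 K: ΣzᵢPᵢˢᵃᵗ = 223.93 kPa
  T = 350.6 K: ΣzᵢPᵢˢᵃᵗ = 290.31 kPa
  T = 356.5 K: ΣzᵢPᵢˢᵃᵗ = 329.29 kPa
  T = 353.6 K: ΣzᵢPᵢˢᵃᵗ = 309.66 kPa
  T = 352.1 K: ΣzᵢPᵢˢᵃᵗ = 299.87 kPa
Interpolating between 352.1 K and 353.6 K gives T ≈ 352.3 K.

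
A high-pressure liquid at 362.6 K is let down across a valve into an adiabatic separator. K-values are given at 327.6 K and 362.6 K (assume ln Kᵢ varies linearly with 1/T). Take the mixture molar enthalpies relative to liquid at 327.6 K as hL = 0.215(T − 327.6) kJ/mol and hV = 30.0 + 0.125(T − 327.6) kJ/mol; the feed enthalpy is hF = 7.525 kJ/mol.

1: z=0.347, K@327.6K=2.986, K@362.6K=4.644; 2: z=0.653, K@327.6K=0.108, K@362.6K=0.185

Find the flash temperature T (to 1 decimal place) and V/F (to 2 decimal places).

T = 342.1 K, V/F = 0.15

Adiabatic flash: solve Rachford–Rice at each trial T, then check hF = ψ·hV(T) + (1−ψ)·hL(T).
  T = 327.6 K: K = (2.986, 0.108), RR gives ψ = 0.060, H_out = 1.806 kJ/mol
  T = 362.6 K: K = (4.644, 0.185), RR gives ψ = 0.247, H_out = 14.145 kJ/mol
  T = 345.1 K: K = (3.766, 0.143), RR gives ψ = 0.169, H_out = 8.565 kJ/mol
  T = 336.4 K: K = (3.366, 0.125), RR gives ψ = 0.121, H_out = 5.412 kJ/mol
  T = 340.8 K: K = (3.565, 0.134), RR gives ψ = 0.146, H_out = 7.048 kJ/mol
  T = 343.0 K: K = (3.667, 0.139), RR gives ψ = 0.158, H_out = 7.833 kJ/mol
Linear interpolation between T = 340.8 (H_out = 7.048) and T = 343.0 (H_out = 7.833) on hF = 7.525 gives T ≈ 342.1 K, at which ψ = 0.15.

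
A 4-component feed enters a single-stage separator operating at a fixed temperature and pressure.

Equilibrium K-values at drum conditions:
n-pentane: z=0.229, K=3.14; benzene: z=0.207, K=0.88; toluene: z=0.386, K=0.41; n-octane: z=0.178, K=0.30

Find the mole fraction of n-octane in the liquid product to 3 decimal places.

x_n-octane = 0.192

Iterate (Newton) starting at ψ = 0.45:
  ψ = 0.450: g = -0.2686, g' = -0.710 → ψ = 0.072
  ψ = 0.072: g = 0.0306, g' = -1.034 → ψ = 0.102
  ψ = 0.102: g = 0.0011, g' = -0.964 → ψ = 0.103
Converged at ψ = 0.103.
Compositions from xᵢ = zᵢ/(1+ψ(Kᵢ−1)), yᵢ = Kᵢxᵢ:
  n-pentane: x = 0.188, y = 0.590
  benzene: x = 0.210, y = 0.184
  toluene: x = 0.411, y = 0.168
  n-octane: x = 0.192, y = 0.058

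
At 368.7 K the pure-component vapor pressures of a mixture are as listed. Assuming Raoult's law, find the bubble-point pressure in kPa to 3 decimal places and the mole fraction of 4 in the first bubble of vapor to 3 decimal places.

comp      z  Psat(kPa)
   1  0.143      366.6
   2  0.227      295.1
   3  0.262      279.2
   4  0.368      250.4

Pbub = 284.709 kPa, y_4 = 0.324

At the bubble point ψ → 0, so ΣzᵢKᵢ = 1 with Kᵢ = Pᵢˢᵃᵗ/P ⇒ P = ΣzᵢPᵢˢᵃᵗ.
P = 0.143·366.6 + 0.227·295.1 + 0.262·279.2 + 0.368·250.4 = 284.709 kPa
yᵢ = zᵢPᵢˢᵃᵗ/P ⇒ y_4 = 0.368·250.4/284.709 = 0.324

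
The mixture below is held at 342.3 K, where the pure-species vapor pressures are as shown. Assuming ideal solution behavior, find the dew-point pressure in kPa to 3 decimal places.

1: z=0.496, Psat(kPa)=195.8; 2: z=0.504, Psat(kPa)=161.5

Pdew = 176.868 kPa

At the dew point ψ → 1, so Σzᵢ/Kᵢ = 1 with Kᵢ = Pᵢˢᵃᵗ/P ⇒ 1/P = Σzᵢ/Pᵢˢᵃᵗ.
1/P = 0.496/195.8 + 0.504/161.5 = 0.005654 ⇒ P = 176.868 kPa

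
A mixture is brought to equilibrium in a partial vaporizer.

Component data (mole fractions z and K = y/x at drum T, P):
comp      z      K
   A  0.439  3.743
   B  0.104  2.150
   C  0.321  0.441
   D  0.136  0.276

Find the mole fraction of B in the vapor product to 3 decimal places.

y_B = 0.125

Let ψ = V/F and solve Σ zᵢ(Kᵢ−1)/(1+ψ(Kᵢ−1)) = 0.
g(0) = ΣzᵢKᵢ − 1 = 1.046 and g(1) = 1 − Σzᵢ/Kᵢ = -0.386, so a root lies in (0, 1).
Newton iteration, ψ⁰ = 0.5:
  ψ = 0.500: g = 0.1803, g' = -1.011 → ψ = 0.678
  ψ = 0.678: g = 0.0056, g' = -0.983 → ψ = 0.684
Converged at ψ = 0.684.
Compositions from xᵢ = zᵢ/(1+ψ(Kᵢ−1)), yᵢ = Kᵢxᵢ:
  A: x = 0.153, y = 0.571
  B: x = 0.058, y = 0.125
  C: x = 0.520, y = 0.229
  D: x = 0.269, y = 0.074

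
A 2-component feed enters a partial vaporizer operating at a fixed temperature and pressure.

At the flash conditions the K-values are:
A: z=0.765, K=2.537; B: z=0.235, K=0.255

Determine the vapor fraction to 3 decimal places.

Binary case is linear: z₁(K₁−1)(1+ψ(K₂−1)) + z₂(K₂−1)(1+ψ(K₁−1)) = 0
⇒ ψ = [z₁(K₁−1)+z₂(K₂−1)] / [−(K₁−1)(K₂−1)] = 1.0007/1.1451 = 0.874

ψ = 0.874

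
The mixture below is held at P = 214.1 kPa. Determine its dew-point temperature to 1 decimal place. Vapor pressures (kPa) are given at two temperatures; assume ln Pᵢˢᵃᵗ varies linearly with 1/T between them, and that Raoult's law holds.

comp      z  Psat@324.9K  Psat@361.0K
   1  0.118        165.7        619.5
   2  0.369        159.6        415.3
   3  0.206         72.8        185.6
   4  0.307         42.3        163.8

T = 356.2 K

Dew-point temperature: Σzᵢ·P/Pᵢˢᵃᵗ(T) = 1. Interpolate ln Pᵢˢᵃᵗ = aᵢ + bᵢ/T.
  T = 324.9 K: ΣzᵢP/Pᵢˢᵃᵗ = 2.8072
  T = 361.0 K: ΣzᵢP/Pᵢˢᵃᵗ = 0.8699
  T = 342.9 K: ΣzᵢP/Pᵢˢᵃᵗ = 1.5100
  T = 351.9 K: ΣzᵢP/Pᵢˢᵃᵗ = 1.1384
  T = 356.4 K: ΣzᵢP/Pᵢˢᵃᵗ = 0.9947
  T = 354.1 K: ΣzᵢP/Pᵢˢᵃᵗ = 1.0652
Interpolating between 354.1 K and 356.4 K gives T ≈ 356.2 K.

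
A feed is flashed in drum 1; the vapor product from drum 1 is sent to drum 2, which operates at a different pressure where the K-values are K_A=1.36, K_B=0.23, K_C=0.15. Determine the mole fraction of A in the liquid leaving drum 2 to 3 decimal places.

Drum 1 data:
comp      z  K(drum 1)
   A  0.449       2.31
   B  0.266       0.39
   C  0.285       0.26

Drum 1:
Rachford–Rice: g(ψ₁) = Σ zᵢ(Kᵢ−1)/(1+ψ₁(Kᵢ−1)) = 0.
g(0) = ΣzᵢKᵢ − 1 = 0.215 and g(1) = 1 − Σzᵢ/Kᵢ = -0.973, so a root lies in (0, 1).
Newton–Raphson from ψ₁ = 0.61:
  ψ₁ = 0.610: g = -0.3159, g' = -1.008 → ψ₁ = 0.296
  ψ₁ = 0.296: g = -0.0446, g' = -0.803 → ψ₁ = 0.241
Converged at ψ₁ = 0.241.
Drum-1 compositions:
  A: x = 0.341, y = 0.788
  B: x = 0.312, y = 0.122
  C: x = 0.347, y = 0.090
Drum-2 feed = drum-1 vapor: z₂ = (0.7882, 0.1216, 0.0902).
Drum 2:
Let ψ₂ = V/F and solve Σ zᵢ(Kᵢ−1)/(1+ψ₂(Kᵢ−1)) = 0.
g(0) = ΣzᵢKᵢ − 1 = 0.113 and g(1) = 1 − Σzᵢ/Kᵢ = -0.710, so a root lies in (0, 1).
Newton–Raphson from ψ₂ = 0.47:
  ψ₂ = 0.470: g = -0.0318, g' = -0.433 → ψ₂ = 0.397
  ψ₂ = 0.397: g = -0.0022, g' = -0.376 → ψ₂ = 0.391
Converged at ψ₂ = 0.391.
  A: x = 0.691, y = 0.940
  B: x = 0.174, y = 0.040
  C: x = 0.135, y = 0.020

x_A (drum 2) = 0.691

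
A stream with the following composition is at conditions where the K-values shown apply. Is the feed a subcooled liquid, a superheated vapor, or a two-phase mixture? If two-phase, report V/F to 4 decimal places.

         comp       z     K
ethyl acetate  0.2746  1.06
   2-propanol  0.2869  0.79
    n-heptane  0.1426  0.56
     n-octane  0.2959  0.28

subcooled liquid

ΣzᵢKᵢ = 0.6804; Σzᵢ/Kᵢ = 1.9336.
Since ΣzᵢKᵢ < 1 the mixture is below its bubble point — single liquid phase.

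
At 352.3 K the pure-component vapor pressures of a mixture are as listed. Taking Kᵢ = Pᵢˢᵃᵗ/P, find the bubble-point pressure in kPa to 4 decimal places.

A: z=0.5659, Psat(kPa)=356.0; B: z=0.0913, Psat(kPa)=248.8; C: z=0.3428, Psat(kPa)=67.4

Pbub = 247.2806 kPa

At the bubble point ψ → 0, so ΣzᵢKᵢ = 1 with Kᵢ = Pᵢˢᵃᵗ/P ⇒ P = ΣzᵢPᵢˢᵃᵗ.
P = 0.5659·356.0 + 0.0913·248.8 + 0.3428·67.4 = 247.2806 kPa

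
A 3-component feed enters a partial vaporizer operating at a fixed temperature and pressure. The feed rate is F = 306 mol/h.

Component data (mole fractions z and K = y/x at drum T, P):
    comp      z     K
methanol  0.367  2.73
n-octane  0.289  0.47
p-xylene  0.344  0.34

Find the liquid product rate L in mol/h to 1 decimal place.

Rachford–Rice: g(ψ) = Σ zᵢ(Kᵢ−1)/(1+ψ(Kᵢ−1)) = 0.
Check two-phase: ΣzᵢKᵢ = 1.255 > 1 and Σzᵢ/Kᵢ = 1.761 > 1, so g(0) = 0.255 > 0 and g(1) = -0.761 < 0.
Newton iteration, ψ⁰ = 0.45:
  ψ = 0.450: g = -0.1671, g' = -0.790 → ψ = 0.239
  ψ = 0.239: g = 0.0046, g' = -0.868 → ψ = 0.244
Converged at ψ = 0.244.
Then V = ψ·F = 0.2439·306 = 74.6 mol/h and L = F − V = 231.4 mol/h.

L = 231.4 mol/h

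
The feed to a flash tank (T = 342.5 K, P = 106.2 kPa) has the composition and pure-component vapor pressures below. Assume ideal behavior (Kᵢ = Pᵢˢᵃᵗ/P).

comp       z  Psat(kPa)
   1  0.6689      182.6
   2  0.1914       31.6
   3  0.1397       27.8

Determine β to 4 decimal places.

β = 0.4717

Raoult's law: Kᵢ = Pᵢˢᵃᵗ/P = Pᵢˢᵃᵗ/106.2.
  K_1 = 182.6/106.2 = 1.719397, K_2 = 31.6/106.2 = 0.297552, K_3 = 27.8/106.2 = 0.261770
Rachford–Rice: g(β) = Σ zᵢ(Kᵢ−1)/(1+β(Kᵢ−1)) = 0.
Check two-phase: ΣzᵢKᵢ = 1.2436 > 1 and Σzᵢ/Kᵢ = 1.5660 > 1, so g(0) = 0.2436 > 0 and g(1) = -0.5660 < 0.
Iterate (Newton) starting at β = 0.54:
  β = 0.5400: g = -0.04154, g' = -0.6353 → β = 0.4746
  β = 0.4746: g = -0.00172, g' = -0.5853 → β = 0.4717
Converged at β = 0.4717.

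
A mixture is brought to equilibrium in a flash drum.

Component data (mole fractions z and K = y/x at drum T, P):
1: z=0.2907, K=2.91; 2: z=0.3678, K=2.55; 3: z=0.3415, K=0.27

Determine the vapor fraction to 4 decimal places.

Material balance + equilibrium reduce to Σ zᵢ(Kᵢ−1)/(1+ψ(Kᵢ−1)) = 0.
Check two-phase: ΣzᵢKᵢ = 1.8760 > 1 and Σzᵢ/Kᵢ = 1.5089 > 1, so g(0) = 0.8760 > 0 and g(1) = -0.5089 < 0.
Newton iteration, ψ⁰ = 0.5:
  ψ = 0.5000: g = 0.21260, g' = -1.0093 → ψ = 0.7106
  ψ = 0.7106: g = -0.01122, g' = -1.1768 → ψ = 0.7011
  ψ = 0.7011: g = -0.00008, g' = -1.1603 → ψ = 0.7010
Converged at ψ = 0.7010.

ψ = 0.7010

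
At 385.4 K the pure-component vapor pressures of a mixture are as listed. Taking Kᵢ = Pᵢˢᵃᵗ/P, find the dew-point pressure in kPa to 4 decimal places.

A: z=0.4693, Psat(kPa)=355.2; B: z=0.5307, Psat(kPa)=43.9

At the dew point ψ → 1, so Σzᵢ/Kᵢ = 1 with Kᵢ = Pᵢˢᵃᵗ/P ⇒ 1/P = Σzᵢ/Pᵢˢᵃᵗ.
1/P = 0.4693/355.2 + 0.5307/43.9 = 0.0134101 ⇒ P = 74.5708 kPa

Pdew = 74.5708 kPa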